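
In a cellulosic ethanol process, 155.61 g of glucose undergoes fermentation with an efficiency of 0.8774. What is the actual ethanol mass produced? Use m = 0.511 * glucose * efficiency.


Actual ethanol: m = 0.511 * 155.61 * 0.8774
m = 69.7680 g

69.7680 g


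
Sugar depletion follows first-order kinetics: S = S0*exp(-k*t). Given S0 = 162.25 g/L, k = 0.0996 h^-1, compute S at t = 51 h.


S = S0 * exp(-k * t)
S = 162.25 * exp(-0.0996 * 51)
S = 1.0096 g/L

1.0096 g/L


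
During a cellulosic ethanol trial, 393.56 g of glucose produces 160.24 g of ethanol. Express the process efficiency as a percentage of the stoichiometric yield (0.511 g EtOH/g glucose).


Fermentation efficiency = (actual / (0.511 * glucose)) * 100
= (160.24 / (0.511 * 393.56)) * 100
= 79.6781%

79.6781%


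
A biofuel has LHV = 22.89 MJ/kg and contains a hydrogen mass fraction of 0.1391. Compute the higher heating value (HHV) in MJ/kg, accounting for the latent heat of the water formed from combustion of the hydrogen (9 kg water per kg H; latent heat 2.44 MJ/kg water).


HHV = LHV + H_frac * 9 * 2.44
= 22.89 + 0.1391 * 9 * 2.44
= 25.9446 MJ/kg

25.9446 MJ/kg


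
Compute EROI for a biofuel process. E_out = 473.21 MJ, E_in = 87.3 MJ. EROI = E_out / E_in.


EROI = E_out / E_in
= 473.21 / 87.3
= 5.4205

5.4205


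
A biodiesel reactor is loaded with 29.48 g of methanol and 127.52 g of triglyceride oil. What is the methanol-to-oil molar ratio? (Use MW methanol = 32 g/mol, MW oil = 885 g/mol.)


Molar ratio = n_MeOH / n_oil = (MeOH/32) / (oil/885) = (MeOH * 885) / (32 * oil)
= (29.48 * 885) / (32 * 127.52)
= 6.3936

6.3936


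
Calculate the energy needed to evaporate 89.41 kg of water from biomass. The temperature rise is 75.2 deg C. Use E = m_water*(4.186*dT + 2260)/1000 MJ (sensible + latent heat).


E = m_water * (4.186 * dT + 2260) / 1000
= 89.41 * (4.186 * 75.2 + 2260) / 1000
= 230.2117 MJ

230.2117 MJ


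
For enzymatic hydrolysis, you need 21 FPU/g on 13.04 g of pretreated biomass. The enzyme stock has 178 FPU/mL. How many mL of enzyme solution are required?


V = dosage * m_sub / activity
V = 21 * 13.04 / 178
V = 1.5384 mL

1.5384 mL


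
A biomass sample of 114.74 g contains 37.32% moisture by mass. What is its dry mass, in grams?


Wd = Ww * (1 - MC/100)
= 114.74 * (1 - 37.32/100)
= 71.9190 g

71.9190 g


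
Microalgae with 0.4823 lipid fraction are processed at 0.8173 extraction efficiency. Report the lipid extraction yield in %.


Y = lipid_content * extraction_eff * 100
= 0.4823 * 0.8173 * 100
= 39.4184%

39.4184%


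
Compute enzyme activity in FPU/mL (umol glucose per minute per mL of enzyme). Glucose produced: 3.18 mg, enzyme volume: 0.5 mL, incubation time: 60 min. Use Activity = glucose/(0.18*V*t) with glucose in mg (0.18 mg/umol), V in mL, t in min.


Activity = glucose_mg / (0.18 mg/umol * V_mL * t_min)
= 3.18 / (0.18 * 0.5 * 60)
= 0.5889 FPU/mL

0.5889 FPU/mL


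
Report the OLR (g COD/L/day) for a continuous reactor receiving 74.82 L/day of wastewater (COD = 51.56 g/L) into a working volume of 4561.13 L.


OLR = Q * S / V
= 74.82 * 51.56 / 4561.13
= 0.8458 g/L/day

0.8458 g/L/day


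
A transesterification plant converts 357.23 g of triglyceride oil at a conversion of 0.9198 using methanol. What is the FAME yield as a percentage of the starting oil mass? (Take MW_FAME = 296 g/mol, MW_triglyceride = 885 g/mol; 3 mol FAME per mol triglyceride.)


m_FAME = oil * conv * (3 * 296 / 885) = oil * conv * (888/885)
= 357.23 * 0.9198 * 888 / 885
= 329.6940 g
Y = m_FAME / oil * 100 = conv * (888/885) * 100
= 0.9198 * 888 / 885 * 100
= 92.29%

92.29%


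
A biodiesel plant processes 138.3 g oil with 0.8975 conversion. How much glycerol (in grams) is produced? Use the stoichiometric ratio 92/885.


glycerol = oil * conv * (92/885)
= 138.3 * 0.8975 * 92 / 885
= 12.9033 g

12.9033 g


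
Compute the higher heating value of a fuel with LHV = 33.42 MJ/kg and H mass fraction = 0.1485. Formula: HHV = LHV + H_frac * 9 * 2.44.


HHV = LHV + H_frac * 9 * 2.44
= 33.42 + 0.1485 * 9 * 2.44
= 36.6811 MJ/kg

36.6811 MJ/kg


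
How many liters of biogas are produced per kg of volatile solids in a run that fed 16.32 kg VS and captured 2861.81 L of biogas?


Y = V / VS
= 2861.81 / 16.32
= 175.3560 L/kg VS

175.3560 L/kg VS


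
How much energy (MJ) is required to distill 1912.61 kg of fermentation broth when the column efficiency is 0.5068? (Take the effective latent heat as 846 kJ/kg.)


E = m * 846 / (eta * 1000)
= 1912.61 * 846 / (0.5068 * 1000)
= 3192.7152 MJ

3192.7152 MJ


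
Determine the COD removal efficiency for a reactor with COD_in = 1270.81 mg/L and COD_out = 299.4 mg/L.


eta = (COD_in - COD_out) / COD_in * 100
= (1270.81 - 299.4) / 1270.81 * 100
= 76.4402%

76.4402%


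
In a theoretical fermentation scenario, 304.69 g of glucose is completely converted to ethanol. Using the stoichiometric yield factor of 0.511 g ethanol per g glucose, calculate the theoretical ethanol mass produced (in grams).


Theoretical ethanol yield: m_EtOH = 0.511 * m_glucose
m_EtOH = 0.511 * 304.69 = 155.6966 g

155.6966 g


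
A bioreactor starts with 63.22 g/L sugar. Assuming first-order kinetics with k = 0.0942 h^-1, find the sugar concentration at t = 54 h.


S = S0 * exp(-k * t)
S = 63.22 * exp(-0.0942 * 54)
S = 0.3906 g/L

0.3906 g/L


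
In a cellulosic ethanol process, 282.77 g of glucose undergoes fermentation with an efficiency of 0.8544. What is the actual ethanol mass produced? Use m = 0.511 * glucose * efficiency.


Actual ethanol: m = 0.511 * 282.77 * 0.8544
m = 123.4569 g

123.4569 g


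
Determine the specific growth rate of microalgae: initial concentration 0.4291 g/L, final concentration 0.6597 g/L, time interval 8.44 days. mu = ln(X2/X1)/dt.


mu = ln(X2/X1) / dt
= ln(0.6597/0.4291) / 8.44
= 0.0510 per day

0.0510 per day


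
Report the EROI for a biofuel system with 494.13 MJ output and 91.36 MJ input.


EROI = E_out / E_in
= 494.13 / 91.36
= 5.4086

5.4086


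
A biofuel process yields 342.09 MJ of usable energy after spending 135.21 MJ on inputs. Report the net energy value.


NEV = E_out - E_in
= 342.09 - 135.21
= 206.8800 MJ

206.8800 MJ


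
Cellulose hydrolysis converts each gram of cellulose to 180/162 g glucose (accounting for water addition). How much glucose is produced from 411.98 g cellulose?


glucose = cellulose * 180/162
= 411.98 * 180/162
= 457.7556 g

457.7556 g


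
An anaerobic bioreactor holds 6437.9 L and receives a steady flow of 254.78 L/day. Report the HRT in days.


HRT = V / Q
= 6437.9 / 254.78
= 25.2685 days

25.2685 days


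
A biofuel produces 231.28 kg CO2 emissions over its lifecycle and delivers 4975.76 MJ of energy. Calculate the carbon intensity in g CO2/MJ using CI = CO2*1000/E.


CI = CO2 * 1000 / E
= 231.28 * 1000 / 4975.76
= 46.4813 g CO2/MJ

46.4813 g CO2/MJ


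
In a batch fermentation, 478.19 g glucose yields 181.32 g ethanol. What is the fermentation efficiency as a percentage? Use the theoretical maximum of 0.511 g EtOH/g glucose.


Fermentation efficiency = (actual / (0.511 * glucose)) * 100
= (181.32 / (0.511 * 478.19)) * 100
= 74.2035%

74.2035%


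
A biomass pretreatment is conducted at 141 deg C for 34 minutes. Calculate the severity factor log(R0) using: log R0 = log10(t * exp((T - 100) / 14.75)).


logR0 = log10(t * exp((T - 100) / 14.75))
= log10(34 * exp((141 - 100) / 14.75))
= 2.7387

2.7387


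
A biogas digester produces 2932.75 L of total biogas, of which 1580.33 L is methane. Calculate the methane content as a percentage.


CH4% = V_CH4 / V_total * 100
= 1580.33 / 2932.75 * 100
= 53.8856%

53.8856%


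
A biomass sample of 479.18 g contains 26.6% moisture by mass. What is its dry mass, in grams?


Wd = Ww * (1 - MC/100)
= 479.18 * (1 - 26.6/100)
= 351.7181 g

351.7181 g


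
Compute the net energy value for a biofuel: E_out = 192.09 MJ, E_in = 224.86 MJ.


NEV = E_out - E_in
= 192.09 - 224.86
= -32.7700 MJ

-32.7700 MJ


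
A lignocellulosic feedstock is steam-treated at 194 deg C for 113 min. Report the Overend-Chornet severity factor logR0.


logR0 = log10(t * exp((T - 100) / 14.75))
= log10(113 * exp((194 - 100) / 14.75))
= 4.8208

4.8208


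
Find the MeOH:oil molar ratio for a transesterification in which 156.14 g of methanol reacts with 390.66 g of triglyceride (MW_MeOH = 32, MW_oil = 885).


Molar ratio = n_MeOH / n_oil = (MeOH/32) / (oil/885) = (MeOH * 885) / (32 * oil)
= (156.14 * 885) / (32 * 390.66)
= 11.0537

11.0537


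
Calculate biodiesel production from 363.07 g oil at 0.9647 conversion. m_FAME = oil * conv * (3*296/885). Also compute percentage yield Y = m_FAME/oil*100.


m_FAME = oil * conv * (3 * 296 / 885) = oil * conv * (888/885)
= 363.07 * 0.9647 * 888 / 885
= 351.4409 g
Y = m_FAME / oil * 100 = conv * (888/885) * 100
= 0.9647 * 888 / 885 * 100
= 96.80%

351.4409 g FAME; Y = 96.80%


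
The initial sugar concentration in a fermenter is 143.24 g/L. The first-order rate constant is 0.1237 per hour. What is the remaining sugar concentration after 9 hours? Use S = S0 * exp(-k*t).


S = S0 * exp(-k * t)
S = 143.24 * exp(-0.1237 * 9)
S = 47.0505 g/L

47.0505 g/L


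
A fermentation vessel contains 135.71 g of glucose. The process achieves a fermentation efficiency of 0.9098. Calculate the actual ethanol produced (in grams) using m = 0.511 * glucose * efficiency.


Actual ethanol: m = 0.511 * 135.71 * 0.9098
m = 63.0926 g

63.0926 g


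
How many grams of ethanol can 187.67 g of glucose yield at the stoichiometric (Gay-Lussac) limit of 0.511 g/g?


Theoretical ethanol yield: m_EtOH = 0.511 * m_glucose
m_EtOH = 0.511 * 187.67 = 95.8994 g

95.8994 g


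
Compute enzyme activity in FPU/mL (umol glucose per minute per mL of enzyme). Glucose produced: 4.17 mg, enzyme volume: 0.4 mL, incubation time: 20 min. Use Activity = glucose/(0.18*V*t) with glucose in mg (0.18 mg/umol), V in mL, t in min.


Activity = glucose_mg / (0.18 mg/umol * V_mL * t_min)
= 4.17 / (0.18 * 0.4 * 20)
= 2.8958 FPU/mL

2.8958 FPU/mL


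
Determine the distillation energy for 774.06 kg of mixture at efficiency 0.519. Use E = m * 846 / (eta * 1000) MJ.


E = m * 846 / (eta * 1000)
= 774.06 * 846 / (0.519 * 1000)
= 1261.7625 MJ

1261.7625 MJ


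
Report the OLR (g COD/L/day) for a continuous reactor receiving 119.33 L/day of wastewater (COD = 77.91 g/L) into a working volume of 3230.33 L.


OLR = Q * S / V
= 119.33 * 77.91 / 3230.33
= 2.8780 g/L/day

2.8780 g/L/day


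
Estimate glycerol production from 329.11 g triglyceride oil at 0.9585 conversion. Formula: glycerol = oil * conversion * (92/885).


glycerol = oil * conv * (92/885)
= 329.11 * 0.9585 * 92 / 885
= 32.7927 g

32.7927 g


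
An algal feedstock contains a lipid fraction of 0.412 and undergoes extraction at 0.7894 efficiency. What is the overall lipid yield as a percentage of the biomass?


Y = lipid_content * extraction_eff * 100
= 0.412 * 0.7894 * 100
= 32.5233%

32.5233%


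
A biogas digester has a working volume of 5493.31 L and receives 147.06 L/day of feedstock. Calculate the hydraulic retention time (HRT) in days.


HRT = V / Q
= 5493.31 / 147.06
= 37.3542 days

37.3542 days


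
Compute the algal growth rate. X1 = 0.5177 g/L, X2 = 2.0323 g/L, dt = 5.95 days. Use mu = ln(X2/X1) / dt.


mu = ln(X2/X1) / dt
= ln(2.0323/0.5177) / 5.95
= 0.2298 per day

0.2298 per day


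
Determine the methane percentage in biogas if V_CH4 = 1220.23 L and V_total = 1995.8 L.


CH4% = V_CH4 / V_total * 100
= 1220.23 / 1995.8 * 100
= 61.1399%

61.1399%


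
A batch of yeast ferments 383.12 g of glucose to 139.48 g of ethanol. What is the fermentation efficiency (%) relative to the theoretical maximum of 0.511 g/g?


Fermentation efficiency = (actual / (0.511 * glucose)) * 100
= (139.48 / (0.511 * 383.12)) * 100
= 71.2453%

71.2453%


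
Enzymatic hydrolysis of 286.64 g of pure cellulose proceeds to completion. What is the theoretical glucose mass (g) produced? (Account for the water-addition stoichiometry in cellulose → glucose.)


glucose = cellulose * 180/162
= 286.64 * 180/162
= 318.4889 g

318.4889 g


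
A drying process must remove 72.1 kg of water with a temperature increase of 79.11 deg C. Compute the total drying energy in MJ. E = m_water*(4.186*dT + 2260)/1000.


E = m_water * (4.186 * dT + 2260) / 1000
= 72.1 * (4.186 * 79.11 + 2260) / 1000
= 186.8222 MJ

186.8222 MJ


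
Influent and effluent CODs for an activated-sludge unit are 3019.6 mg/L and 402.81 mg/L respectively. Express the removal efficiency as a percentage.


eta = (COD_in - COD_out) / COD_in * 100
= (3019.6 - 402.81) / 3019.6 * 100
= 86.6602%

86.6602%


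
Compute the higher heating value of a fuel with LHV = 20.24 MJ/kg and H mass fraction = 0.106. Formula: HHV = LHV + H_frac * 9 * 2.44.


HHV = LHV + H_frac * 9 * 2.44
= 20.24 + 0.106 * 9 * 2.44
= 22.5678 MJ/kg

22.5678 MJ/kg


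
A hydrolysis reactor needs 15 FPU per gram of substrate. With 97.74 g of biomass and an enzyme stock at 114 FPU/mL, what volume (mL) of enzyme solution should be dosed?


V = dosage * m_sub / activity
V = 15 * 97.74 / 114
V = 12.8605 mL

12.8605 mL


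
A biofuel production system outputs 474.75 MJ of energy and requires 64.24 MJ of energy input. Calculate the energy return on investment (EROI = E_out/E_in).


EROI = E_out / E_in
= 474.75 / 64.24
= 7.3903

7.3903


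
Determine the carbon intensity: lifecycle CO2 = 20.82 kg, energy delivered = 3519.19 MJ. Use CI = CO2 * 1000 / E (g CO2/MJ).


CI = CO2 * 1000 / E
= 20.82 * 1000 / 3519.19
= 5.9161 g CO2/MJ

5.9161 g CO2/MJ


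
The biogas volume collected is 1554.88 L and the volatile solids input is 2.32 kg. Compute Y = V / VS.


Y = V / VS
= 1554.88 / 2.32
= 670.2069 L/kg VS

670.2069 L/kg VS


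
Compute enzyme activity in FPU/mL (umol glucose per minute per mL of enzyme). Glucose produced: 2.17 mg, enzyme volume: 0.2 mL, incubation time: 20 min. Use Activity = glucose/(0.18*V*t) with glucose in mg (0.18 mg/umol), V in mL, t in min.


Activity = glucose_mg / (0.18 mg/umol * V_mL * t_min)
= 2.17 / (0.18 * 0.2 * 20)
= 3.0139 FPU/mL

3.0139 FPU/mL


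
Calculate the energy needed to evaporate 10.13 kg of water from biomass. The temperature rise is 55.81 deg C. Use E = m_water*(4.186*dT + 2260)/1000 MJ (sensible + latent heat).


E = m_water * (4.186 * dT + 2260) / 1000
= 10.13 * (4.186 * 55.81 + 2260) / 1000
= 25.2604 MJ

25.2604 MJ


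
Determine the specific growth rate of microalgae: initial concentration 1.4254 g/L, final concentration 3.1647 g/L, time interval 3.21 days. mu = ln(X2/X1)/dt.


mu = ln(X2/X1) / dt
= ln(3.1647/1.4254) / 3.21
= 0.2485 per day

0.2485 per day


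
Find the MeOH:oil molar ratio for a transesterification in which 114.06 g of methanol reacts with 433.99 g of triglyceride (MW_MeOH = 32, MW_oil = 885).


Molar ratio = n_MeOH / n_oil = (MeOH/32) / (oil/885) = (MeOH * 885) / (32 * oil)
= (114.06 * 885) / (32 * 433.99)
= 7.2685

7.2685


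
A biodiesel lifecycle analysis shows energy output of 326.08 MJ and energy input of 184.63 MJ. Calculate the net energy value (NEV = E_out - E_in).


NEV = E_out - E_in
= 326.08 - 184.63
= 141.4500 MJ

141.4500 MJ


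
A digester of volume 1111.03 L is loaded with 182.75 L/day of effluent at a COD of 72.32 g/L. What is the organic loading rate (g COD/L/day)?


OLR = Q * S / V
= 182.75 * 72.32 / 1111.03
= 11.8957 g/L/day

11.8957 g/L/day


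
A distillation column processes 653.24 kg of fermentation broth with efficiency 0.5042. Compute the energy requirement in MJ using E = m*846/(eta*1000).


E = m * 846 / (eta * 1000)
= 653.24 * 846 / (0.5042 * 1000)
= 1096.0750 MJ

1096.0750 MJ


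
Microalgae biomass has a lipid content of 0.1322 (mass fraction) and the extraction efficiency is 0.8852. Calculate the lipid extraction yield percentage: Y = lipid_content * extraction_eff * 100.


Y = lipid_content * extraction_eff * 100
= 0.1322 * 0.8852 * 100
= 11.7023%

11.7023%


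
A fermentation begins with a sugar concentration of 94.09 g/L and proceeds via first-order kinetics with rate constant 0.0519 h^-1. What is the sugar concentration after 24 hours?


S = S0 * exp(-k * t)
S = 94.09 * exp(-0.0519 * 24)
S = 27.0761 g/L

27.0761 g/L


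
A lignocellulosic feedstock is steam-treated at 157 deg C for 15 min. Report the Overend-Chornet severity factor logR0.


logR0 = log10(t * exp((T - 100) / 14.75))
= log10(15 * exp((157 - 100) / 14.75))
= 2.8544

2.8544


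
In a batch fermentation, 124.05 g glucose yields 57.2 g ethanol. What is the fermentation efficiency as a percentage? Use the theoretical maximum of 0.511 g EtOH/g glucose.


Fermentation efficiency = (actual / (0.511 * glucose)) * 100
= (57.2 / (0.511 * 124.05)) * 100
= 90.2357%

90.2357%


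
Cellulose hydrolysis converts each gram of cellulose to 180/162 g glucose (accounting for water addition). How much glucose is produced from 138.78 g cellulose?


glucose = cellulose * 180/162
= 138.78 * 180/162
= 154.2000 g

154.2000 g


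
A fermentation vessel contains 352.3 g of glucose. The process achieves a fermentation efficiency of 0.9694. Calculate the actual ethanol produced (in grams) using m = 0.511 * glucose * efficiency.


Actual ethanol: m = 0.511 * 352.3 * 0.9694
m = 174.5165 g

174.5165 g


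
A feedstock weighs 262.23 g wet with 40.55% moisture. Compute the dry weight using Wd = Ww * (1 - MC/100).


Wd = Ww * (1 - MC/100)
= 262.23 * (1 - 40.55/100)
= 155.8957 g

155.8957 g


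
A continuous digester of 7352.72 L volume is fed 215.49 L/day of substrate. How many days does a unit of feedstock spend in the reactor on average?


HRT = V / Q
= 7352.72 / 215.49
= 34.1209 days

34.1209 days


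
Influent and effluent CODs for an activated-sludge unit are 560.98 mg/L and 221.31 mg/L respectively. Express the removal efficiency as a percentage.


eta = (COD_in - COD_out) / COD_in * 100
= (560.98 - 221.31) / 560.98 * 100
= 60.5494%

60.5494%


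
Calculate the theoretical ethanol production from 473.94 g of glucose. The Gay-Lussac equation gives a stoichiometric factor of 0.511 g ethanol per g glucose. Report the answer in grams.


Theoretical ethanol yield: m_EtOH = 0.511 * m_glucose
m_EtOH = 0.511 * 473.94 = 242.1833 g

242.1833 g


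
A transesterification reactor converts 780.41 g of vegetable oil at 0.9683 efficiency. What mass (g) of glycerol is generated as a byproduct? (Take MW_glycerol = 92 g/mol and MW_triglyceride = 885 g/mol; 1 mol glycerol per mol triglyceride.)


glycerol = oil * conv * (92/885)
= 780.41 * 0.9683 * 92 / 885
= 78.5556 g

78.5556 g


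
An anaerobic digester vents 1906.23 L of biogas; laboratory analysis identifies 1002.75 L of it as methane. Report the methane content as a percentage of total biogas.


CH4% = V_CH4 / V_total * 100
= 1002.75 / 1906.23 * 100
= 52.6038%

52.6038%


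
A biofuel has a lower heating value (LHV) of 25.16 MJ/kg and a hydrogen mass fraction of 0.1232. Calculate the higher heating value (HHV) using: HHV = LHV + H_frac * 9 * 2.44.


HHV = LHV + H_frac * 9 * 2.44
= 25.16 + 0.1232 * 9 * 2.44
= 27.8655 MJ/kg

27.8655 MJ/kg


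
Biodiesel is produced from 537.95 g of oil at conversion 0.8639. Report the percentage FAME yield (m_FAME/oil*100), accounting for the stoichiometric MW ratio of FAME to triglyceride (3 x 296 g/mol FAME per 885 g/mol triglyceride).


m_FAME = oil * conv * (3 * 296 / 885) = oil * conv * (888/885)
= 537.95 * 0.8639 * 888 / 885
= 466.3104 g
Y = m_FAME / oil * 100 = conv * (888/885) * 100
= 0.8639 * 888 / 885 * 100
= 86.68%

86.68%


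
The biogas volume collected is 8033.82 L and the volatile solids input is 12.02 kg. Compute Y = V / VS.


Y = V / VS
= 8033.82 / 12.02
= 668.3710 L/kg VS

668.3710 L/kg VS


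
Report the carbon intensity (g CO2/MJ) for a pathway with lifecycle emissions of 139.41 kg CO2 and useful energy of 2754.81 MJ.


CI = CO2 * 1000 / E
= 139.41 * 1000 / 2754.81
= 50.6060 g CO2/MJ

50.6060 g CO2/MJ


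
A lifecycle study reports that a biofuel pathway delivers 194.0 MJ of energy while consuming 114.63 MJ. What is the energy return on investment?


EROI = E_out / E_in
= 194.0 / 114.63
= 1.6924

1.6924


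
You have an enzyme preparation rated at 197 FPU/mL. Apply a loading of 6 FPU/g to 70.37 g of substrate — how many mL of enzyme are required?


V = dosage * m_sub / activity
V = 6 * 70.37 / 197
V = 2.1432 mL

2.1432 mL


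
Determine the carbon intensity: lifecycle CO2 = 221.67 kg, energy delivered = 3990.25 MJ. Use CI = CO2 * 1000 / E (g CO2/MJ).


CI = CO2 * 1000 / E
= 221.67 * 1000 / 3990.25
= 55.5529 g CO2/MJ

55.5529 g CO2/MJ


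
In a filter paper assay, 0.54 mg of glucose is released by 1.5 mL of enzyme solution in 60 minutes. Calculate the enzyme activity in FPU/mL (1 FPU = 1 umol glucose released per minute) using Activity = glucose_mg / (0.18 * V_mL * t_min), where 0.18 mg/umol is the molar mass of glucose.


Activity = glucose_mg / (0.18 mg/umol * V_mL * t_min)
= 0.54 / (0.18 * 1.5 * 60)
= 0.0333 FPU/mL

0.0333 FPU/mL


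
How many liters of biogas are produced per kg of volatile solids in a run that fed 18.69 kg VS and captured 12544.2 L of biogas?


Y = V / VS
= 12544.2 / 18.69
= 671.1717 L/kg VS

671.1717 L/kg VS


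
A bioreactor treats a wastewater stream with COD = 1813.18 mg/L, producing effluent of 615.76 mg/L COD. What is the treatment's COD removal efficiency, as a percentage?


eta = (COD_in - COD_out) / COD_in * 100
= (1813.18 - 615.76) / 1813.18 * 100
= 66.0398%

66.0398%


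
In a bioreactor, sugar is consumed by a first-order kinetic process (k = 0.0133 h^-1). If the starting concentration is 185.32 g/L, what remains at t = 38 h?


S = S0 * exp(-k * t)
S = 185.32 * exp(-0.0133 * 38)
S = 111.7969 g/L

111.7969 g/L


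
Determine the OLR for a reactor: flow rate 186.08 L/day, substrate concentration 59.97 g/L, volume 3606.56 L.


OLR = Q * S / V
= 186.08 * 59.97 / 3606.56
= 3.0941 g/L/day

3.0941 g/L/day


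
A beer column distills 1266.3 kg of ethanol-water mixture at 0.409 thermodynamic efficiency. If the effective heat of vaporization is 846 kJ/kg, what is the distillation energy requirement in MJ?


E = m * 846 / (eta * 1000)
= 1266.3 * 846 / (0.409 * 1000)
= 2619.2905 MJ

2619.2905 MJ


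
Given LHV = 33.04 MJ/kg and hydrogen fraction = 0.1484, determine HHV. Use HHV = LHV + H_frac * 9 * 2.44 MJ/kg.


HHV = LHV + H_frac * 9 * 2.44
= 33.04 + 0.1484 * 9 * 2.44
= 36.2989 MJ/kg

36.2989 MJ/kg


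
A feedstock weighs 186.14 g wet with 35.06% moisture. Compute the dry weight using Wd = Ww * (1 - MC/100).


Wd = Ww * (1 - MC/100)
= 186.14 * (1 - 35.06/100)
= 120.8793 g

120.8793 g


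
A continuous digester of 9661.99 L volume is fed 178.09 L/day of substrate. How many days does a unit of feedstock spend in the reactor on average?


HRT = V / Q
= 9661.99 / 178.09
= 54.2534 days

54.2534 days


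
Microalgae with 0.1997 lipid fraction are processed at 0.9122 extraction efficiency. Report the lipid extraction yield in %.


Y = lipid_content * extraction_eff * 100
= 0.1997 * 0.9122 * 100
= 18.2166%

18.2166%


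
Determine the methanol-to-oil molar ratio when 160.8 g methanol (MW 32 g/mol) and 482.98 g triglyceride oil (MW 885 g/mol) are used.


Molar ratio = n_MeOH / n_oil = (MeOH/32) / (oil/885) = (MeOH * 885) / (32 * oil)
= (160.8 * 885) / (32 * 482.98)
= 9.2077

9.2077


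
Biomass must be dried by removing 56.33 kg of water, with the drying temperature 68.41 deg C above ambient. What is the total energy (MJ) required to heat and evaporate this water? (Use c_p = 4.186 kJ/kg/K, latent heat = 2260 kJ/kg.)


E = m_water * (4.186 * dT + 2260) / 1000
= 56.33 * (4.186 * 68.41 + 2260) / 1000
= 143.4367 MJ

143.4367 MJ


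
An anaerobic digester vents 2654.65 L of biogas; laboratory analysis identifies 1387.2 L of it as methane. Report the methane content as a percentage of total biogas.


CH4% = V_CH4 / V_total * 100
= 1387.2 / 2654.65 * 100
= 52.2555%

52.2555%


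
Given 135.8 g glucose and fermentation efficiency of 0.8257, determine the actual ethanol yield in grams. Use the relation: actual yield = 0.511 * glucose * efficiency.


Actual ethanol: m = 0.511 * 135.8 * 0.8257
m = 57.2985 g

57.2985 g


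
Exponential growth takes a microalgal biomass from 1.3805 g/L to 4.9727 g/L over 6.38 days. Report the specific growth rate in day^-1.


mu = ln(X2/X1) / dt
= ln(4.9727/1.3805) / 6.38
= 0.2009 per day

0.2009 per day


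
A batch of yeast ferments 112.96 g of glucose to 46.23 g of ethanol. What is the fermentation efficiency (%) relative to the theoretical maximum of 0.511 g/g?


Fermentation efficiency = (actual / (0.511 * glucose)) * 100
= (46.23 / (0.511 * 112.96)) * 100
= 80.0900%

80.0900%


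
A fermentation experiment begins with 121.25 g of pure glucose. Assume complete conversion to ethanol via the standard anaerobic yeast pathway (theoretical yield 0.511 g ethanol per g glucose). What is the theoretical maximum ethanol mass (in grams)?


Theoretical ethanol yield: m_EtOH = 0.511 * m_glucose
m_EtOH = 0.511 * 121.25 = 61.9588 g

61.9588 g


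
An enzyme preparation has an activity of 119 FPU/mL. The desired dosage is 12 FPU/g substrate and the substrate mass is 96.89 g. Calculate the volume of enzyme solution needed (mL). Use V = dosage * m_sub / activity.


V = dosage * m_sub / activity
V = 12 * 96.89 / 119
V = 9.7704 mL

9.7704 mL


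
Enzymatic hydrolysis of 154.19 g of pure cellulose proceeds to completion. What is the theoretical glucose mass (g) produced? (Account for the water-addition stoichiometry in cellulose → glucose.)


glucose = cellulose * 180/162
= 154.19 * 180/162
= 171.3222 g

171.3222 g


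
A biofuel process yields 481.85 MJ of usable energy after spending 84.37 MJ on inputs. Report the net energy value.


NEV = E_out - E_in
= 481.85 - 84.37
= 397.4800 MJ

397.4800 MJ


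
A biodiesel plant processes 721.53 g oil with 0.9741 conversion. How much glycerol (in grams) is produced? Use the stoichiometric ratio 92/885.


glycerol = oil * conv * (92/885)
= 721.53 * 0.9741 * 92 / 885
= 73.0638 g

73.0638 g


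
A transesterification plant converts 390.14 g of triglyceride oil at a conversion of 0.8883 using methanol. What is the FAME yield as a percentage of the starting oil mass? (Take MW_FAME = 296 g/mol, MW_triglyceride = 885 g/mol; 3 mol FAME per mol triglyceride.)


m_FAME = oil * conv * (3 * 296 / 885) = oil * conv * (888/885)
= 390.14 * 0.8883 * 888 / 885
= 347.7361 g
Y = m_FAME / oil * 100 = conv * (888/885) * 100
= 0.8883 * 888 / 885 * 100
= 89.13%

89.13%


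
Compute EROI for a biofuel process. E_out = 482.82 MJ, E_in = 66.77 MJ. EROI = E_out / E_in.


EROI = E_out / E_in
= 482.82 / 66.77
= 7.2311

7.2311


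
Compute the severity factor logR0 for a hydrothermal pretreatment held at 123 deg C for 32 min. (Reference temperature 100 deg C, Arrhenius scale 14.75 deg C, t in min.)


logR0 = log10(t * exp((T - 100) / 14.75))
= log10(32 * exp((123 - 100) / 14.75))
= 2.1824

2.1824


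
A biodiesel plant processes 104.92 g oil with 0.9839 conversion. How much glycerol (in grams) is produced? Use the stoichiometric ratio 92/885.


glycerol = oil * conv * (92/885)
= 104.92 * 0.9839 * 92 / 885
= 10.7313 g

10.7313 g


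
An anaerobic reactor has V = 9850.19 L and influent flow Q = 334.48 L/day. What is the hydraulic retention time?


HRT = V / Q
= 9850.19 / 334.48
= 29.4493 days

29.4493 days


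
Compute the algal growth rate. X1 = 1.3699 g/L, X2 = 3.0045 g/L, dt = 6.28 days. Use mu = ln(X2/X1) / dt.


mu = ln(X2/X1) / dt
= ln(3.0045/1.3699) / 6.28
= 0.1251 per day

0.1251 per day


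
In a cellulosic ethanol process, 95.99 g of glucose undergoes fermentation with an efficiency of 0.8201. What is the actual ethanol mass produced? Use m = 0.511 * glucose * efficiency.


Actual ethanol: m = 0.511 * 95.99 * 0.8201
m = 40.2266 g

40.2266 g


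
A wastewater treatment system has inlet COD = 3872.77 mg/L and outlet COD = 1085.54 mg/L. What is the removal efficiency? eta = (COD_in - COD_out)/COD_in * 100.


eta = (COD_in - COD_out) / COD_in * 100
= (3872.77 - 1085.54) / 3872.77 * 100
= 71.9699%

71.9699%


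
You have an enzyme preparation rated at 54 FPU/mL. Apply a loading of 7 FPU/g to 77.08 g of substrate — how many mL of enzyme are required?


V = dosage * m_sub / activity
V = 7 * 77.08 / 54
V = 9.9919 mL

9.9919 mL


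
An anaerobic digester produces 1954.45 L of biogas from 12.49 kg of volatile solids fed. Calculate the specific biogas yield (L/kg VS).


Y = V / VS
= 1954.45 / 12.49
= 156.4812 L/kg VS

156.4812 L/kg VS


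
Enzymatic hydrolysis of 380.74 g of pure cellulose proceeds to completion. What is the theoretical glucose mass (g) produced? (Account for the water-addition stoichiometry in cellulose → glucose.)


glucose = cellulose * 180/162
= 380.74 * 180/162
= 423.0444 g

423.0444 g


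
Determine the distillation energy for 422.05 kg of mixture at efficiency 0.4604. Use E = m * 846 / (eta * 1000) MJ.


E = m * 846 / (eta * 1000)
= 422.05 * 846 / (0.4604 * 1000)
= 775.5306 MJ

775.5306 MJ


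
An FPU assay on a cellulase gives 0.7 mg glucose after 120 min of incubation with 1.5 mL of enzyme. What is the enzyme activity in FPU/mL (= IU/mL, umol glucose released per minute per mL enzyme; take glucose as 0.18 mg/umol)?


Activity = glucose_mg / (0.18 mg/umol * V_mL * t_min)
= 0.7 / (0.18 * 1.5 * 120)
= 0.0216 FPU/mL

0.0216 FPU/mL


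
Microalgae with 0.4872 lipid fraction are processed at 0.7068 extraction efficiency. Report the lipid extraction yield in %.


Y = lipid_content * extraction_eff * 100
= 0.4872 * 0.7068 * 100
= 34.4353%

34.4353%


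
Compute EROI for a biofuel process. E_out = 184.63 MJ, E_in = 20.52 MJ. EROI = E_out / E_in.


EROI = E_out / E_in
= 184.63 / 20.52
= 8.9976

8.9976


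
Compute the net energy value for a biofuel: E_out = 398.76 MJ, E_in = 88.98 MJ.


NEV = E_out - E_in
= 398.76 - 88.98
= 309.7800 MJ

309.7800 MJ


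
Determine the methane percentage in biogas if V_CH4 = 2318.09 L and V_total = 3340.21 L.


CH4% = V_CH4 / V_total * 100
= 2318.09 / 3340.21 * 100
= 69.3995%

69.3995%


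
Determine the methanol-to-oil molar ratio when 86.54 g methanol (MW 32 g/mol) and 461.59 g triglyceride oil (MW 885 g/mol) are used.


Molar ratio = n_MeOH / n_oil = (MeOH/32) / (oil/885) = (MeOH * 885) / (32 * oil)
= (86.54 * 885) / (32 * 461.59)
= 5.1851

5.1851


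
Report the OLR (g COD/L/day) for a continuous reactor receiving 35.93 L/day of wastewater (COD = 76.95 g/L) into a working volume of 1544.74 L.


OLR = Q * S / V
= 35.93 * 76.95 / 1544.74
= 1.7898 g/L/day

1.7898 g/L/day


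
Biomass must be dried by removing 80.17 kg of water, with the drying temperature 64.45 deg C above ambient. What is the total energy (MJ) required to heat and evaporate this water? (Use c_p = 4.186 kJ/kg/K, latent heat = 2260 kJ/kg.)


E = m_water * (4.186 * dT + 2260) / 1000
= 80.17 * (4.186 * 64.45 + 2260) / 1000
= 202.8131 MJ

202.8131 MJ


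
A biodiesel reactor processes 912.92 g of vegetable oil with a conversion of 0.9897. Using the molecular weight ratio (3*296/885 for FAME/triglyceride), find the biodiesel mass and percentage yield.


m_FAME = oil * conv * (3 * 296 / 885) = oil * conv * (888/885)
= 912.92 * 0.9897 * 888 / 885
= 906.5797 g
Y = m_FAME / oil * 100 = conv * (888/885) * 100
= 0.9897 * 888 / 885 * 100
= 99.31%

906.5797 g FAME; Y = 99.31%


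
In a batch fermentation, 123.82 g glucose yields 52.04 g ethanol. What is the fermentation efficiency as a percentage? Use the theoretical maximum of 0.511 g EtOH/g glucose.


Fermentation efficiency = (actual / (0.511 * glucose)) * 100
= (52.04 / (0.511 * 123.82)) * 100
= 82.2480%

82.2480%


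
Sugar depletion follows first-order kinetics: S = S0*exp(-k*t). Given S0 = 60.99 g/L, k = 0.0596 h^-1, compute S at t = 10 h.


S = S0 * exp(-k * t)
S = 60.99 * exp(-0.0596 * 10)
S = 33.6062 g/L

33.6062 g/L


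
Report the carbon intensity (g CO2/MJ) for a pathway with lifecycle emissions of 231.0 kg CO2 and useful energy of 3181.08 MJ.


CI = CO2 * 1000 / E
= 231.0 * 1000 / 3181.08
= 72.6168 g CO2/MJ

72.6168 g CO2/MJ


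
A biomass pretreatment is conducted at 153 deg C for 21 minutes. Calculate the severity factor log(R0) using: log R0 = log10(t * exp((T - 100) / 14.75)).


logR0 = log10(t * exp((T - 100) / 14.75))
= log10(21 * exp((153 - 100) / 14.75))
= 2.8827

2.8827


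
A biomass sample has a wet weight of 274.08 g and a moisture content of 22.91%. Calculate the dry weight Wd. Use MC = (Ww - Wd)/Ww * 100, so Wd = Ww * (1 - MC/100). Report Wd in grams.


Wd = Ww * (1 - MC/100)
= 274.08 * (1 - 22.91/100)
= 211.2883 g

211.2883 g


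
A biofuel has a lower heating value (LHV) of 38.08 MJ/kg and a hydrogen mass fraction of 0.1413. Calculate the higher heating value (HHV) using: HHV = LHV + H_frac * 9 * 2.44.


HHV = LHV + H_frac * 9 * 2.44
= 38.08 + 0.1413 * 9 * 2.44
= 41.1829 MJ/kg

41.1829 MJ/kg


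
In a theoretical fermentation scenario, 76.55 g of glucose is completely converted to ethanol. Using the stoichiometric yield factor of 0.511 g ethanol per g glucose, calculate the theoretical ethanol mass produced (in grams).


Theoretical ethanol yield: m_EtOH = 0.511 * m_glucose
m_EtOH = 0.511 * 76.55 = 39.1170 g

39.1170 g


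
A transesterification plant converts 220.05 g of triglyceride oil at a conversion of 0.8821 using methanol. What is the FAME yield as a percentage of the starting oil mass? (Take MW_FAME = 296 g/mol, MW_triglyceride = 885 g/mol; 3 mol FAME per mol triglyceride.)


m_FAME = oil * conv * (3 * 296 / 885) = oil * conv * (888/885)
= 220.05 * 0.8821 * 888 / 885
= 194.7641 g
Y = m_FAME / oil * 100 = conv * (888/885) * 100
= 0.8821 * 888 / 885 * 100
= 88.51%

88.51%


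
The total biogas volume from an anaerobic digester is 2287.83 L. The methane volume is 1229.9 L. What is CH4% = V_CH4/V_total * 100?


CH4% = V_CH4 / V_total * 100
= 1229.9 / 2287.83 * 100
= 53.7584%

53.7584%


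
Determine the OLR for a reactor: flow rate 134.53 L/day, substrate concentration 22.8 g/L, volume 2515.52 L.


OLR = Q * S / V
= 134.53 * 22.8 / 2515.52
= 1.2193 g/L/day

1.2193 g/L/day


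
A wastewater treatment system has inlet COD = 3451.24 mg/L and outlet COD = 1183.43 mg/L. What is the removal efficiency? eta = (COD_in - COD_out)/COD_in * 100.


eta = (COD_in - COD_out) / COD_in * 100
= (3451.24 - 1183.43) / 3451.24 * 100
= 65.7100%

65.7100%


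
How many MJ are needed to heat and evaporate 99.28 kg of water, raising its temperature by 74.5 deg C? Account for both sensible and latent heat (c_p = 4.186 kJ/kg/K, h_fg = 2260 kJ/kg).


E = m_water * (4.186 * dT + 2260) / 1000
= 99.28 * (4.186 * 74.5 + 2260) / 1000
= 255.3340 MJ

255.3340 MJ


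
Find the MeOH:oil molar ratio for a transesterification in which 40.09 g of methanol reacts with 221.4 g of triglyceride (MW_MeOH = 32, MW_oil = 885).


Molar ratio = n_MeOH / n_oil = (MeOH/32) / (oil/885) = (MeOH * 885) / (32 * oil)
= (40.09 * 885) / (32 * 221.4)
= 5.0079

5.0079


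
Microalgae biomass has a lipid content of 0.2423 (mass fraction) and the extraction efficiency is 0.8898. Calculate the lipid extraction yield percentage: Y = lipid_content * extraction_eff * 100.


Y = lipid_content * extraction_eff * 100
= 0.2423 * 0.8898 * 100
= 21.5599%

21.5599%


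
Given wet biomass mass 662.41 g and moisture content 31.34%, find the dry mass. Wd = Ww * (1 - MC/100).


Wd = Ww * (1 - MC/100)
= 662.41 * (1 - 31.34/100)
= 454.8107 g

454.8107 g


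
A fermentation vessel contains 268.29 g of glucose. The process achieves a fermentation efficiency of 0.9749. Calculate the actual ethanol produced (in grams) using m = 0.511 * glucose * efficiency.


Actual ethanol: m = 0.511 * 268.29 * 0.9749
m = 133.6551 g

133.6551 g


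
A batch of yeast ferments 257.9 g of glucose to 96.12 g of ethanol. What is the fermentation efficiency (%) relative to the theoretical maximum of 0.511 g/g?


Fermentation efficiency = (actual / (0.511 * glucose)) * 100
= (96.12 / (0.511 * 257.9)) * 100
= 72.9359%

72.9359%


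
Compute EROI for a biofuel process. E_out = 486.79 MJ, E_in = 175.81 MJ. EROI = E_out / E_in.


EROI = E_out / E_in
= 486.79 / 175.81
= 2.7688

2.7688


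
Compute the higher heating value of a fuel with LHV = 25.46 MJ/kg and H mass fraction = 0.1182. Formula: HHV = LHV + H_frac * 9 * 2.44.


HHV = LHV + H_frac * 9 * 2.44
= 25.46 + 0.1182 * 9 * 2.44
= 28.0557 MJ/kg

28.0557 MJ/kg


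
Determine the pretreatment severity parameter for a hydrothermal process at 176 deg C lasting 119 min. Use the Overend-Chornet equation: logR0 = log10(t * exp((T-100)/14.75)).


logR0 = log10(t * exp((T - 100) / 14.75))
= log10(119 * exp((176 - 100) / 14.75))
= 4.3133

4.3133


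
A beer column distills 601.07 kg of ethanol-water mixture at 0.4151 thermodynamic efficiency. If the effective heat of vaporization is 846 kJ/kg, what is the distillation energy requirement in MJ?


E = m * 846 / (eta * 1000)
= 601.07 * 846 / (0.4151 * 1000)
= 1225.0186 MJ

1225.0186 MJ


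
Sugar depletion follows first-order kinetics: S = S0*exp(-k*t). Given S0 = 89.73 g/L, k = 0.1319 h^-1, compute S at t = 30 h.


S = S0 * exp(-k * t)
S = 89.73 * exp(-0.1319 * 30)
S = 1.7157 g/L

1.7157 g/L


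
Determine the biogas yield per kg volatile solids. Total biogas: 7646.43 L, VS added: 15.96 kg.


Y = V / VS
= 7646.43 / 15.96
= 479.0996 L/kg VS

479.0996 L/kg VS


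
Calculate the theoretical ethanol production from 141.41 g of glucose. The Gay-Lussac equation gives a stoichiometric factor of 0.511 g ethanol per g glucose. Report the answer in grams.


Theoretical ethanol yield: m_EtOH = 0.511 * m_glucose
m_EtOH = 0.511 * 141.41 = 72.2605 g

72.2605 g


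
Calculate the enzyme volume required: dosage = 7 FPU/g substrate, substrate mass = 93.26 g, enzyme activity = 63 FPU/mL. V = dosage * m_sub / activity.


V = dosage * m_sub / activity
V = 7 * 93.26 / 63
V = 10.3622 mL

10.3622 mL


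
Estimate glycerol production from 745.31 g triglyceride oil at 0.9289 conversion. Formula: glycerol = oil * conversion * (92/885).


glycerol = oil * conv * (92/885)
= 745.31 * 0.9289 * 92 / 885
= 71.9698 g

71.9698 g


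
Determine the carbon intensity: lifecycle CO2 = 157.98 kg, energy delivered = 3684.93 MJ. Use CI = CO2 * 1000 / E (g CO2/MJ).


CI = CO2 * 1000 / E
= 157.98 * 1000 / 3684.93
= 42.8719 g CO2/MJ

42.8719 g CO2/MJ


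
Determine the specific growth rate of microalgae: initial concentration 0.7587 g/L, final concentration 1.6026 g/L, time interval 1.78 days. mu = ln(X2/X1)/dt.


mu = ln(X2/X1) / dt
= ln(1.6026/0.7587) / 1.78
= 0.4201 per day

0.4201 per day


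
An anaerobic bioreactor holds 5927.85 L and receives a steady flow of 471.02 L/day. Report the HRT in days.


HRT = V / Q
= 5927.85 / 471.02
= 12.5851 days

12.5851 days


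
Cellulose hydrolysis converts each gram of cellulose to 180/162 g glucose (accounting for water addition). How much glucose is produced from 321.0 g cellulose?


glucose = cellulose * 180/162
= 321.0 * 180/162
= 356.6667 g

356.6667 g


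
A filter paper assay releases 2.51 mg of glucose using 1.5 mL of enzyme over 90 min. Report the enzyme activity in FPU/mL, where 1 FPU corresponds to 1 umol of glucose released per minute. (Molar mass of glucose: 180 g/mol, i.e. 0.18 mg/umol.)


Activity = glucose_mg / (0.18 mg/umol * V_mL * t_min)
= 2.51 / (0.18 * 1.5 * 90)
= 0.1033 FPU/mL

0.1033 FPU/mL
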